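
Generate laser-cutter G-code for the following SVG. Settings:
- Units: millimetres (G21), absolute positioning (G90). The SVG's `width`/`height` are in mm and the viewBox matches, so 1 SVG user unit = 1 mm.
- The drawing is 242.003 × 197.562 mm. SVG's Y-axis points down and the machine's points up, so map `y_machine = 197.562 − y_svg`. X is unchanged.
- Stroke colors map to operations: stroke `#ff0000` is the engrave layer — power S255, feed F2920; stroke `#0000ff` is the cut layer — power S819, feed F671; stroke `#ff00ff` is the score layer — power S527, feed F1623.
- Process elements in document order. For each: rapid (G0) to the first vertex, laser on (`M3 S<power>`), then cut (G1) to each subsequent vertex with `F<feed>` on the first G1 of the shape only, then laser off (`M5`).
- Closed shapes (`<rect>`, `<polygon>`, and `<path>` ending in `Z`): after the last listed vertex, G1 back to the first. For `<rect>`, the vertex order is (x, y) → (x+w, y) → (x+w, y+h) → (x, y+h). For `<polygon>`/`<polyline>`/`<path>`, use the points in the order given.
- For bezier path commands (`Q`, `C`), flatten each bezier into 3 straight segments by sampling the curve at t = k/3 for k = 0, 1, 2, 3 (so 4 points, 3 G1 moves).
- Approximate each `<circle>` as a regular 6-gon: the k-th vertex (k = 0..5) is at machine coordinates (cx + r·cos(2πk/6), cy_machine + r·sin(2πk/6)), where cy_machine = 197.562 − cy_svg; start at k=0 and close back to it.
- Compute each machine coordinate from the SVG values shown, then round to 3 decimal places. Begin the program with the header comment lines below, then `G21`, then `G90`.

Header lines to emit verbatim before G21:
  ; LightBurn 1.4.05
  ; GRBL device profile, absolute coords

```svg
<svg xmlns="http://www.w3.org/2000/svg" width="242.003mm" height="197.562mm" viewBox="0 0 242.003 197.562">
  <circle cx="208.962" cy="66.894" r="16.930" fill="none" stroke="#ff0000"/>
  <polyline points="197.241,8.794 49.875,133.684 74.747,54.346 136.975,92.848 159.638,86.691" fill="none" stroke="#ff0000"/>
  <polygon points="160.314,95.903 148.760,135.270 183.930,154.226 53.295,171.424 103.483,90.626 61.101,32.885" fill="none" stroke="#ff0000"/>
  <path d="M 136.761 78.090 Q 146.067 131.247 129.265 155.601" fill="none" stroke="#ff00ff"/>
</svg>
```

; LightBurn 1.4.05
; GRBL device profile, absolute coords
G21
G90
G0 X225.892 Y130.668
M3 S255
G1 X217.427 Y145.330 F2920
G1 X200.497 Y145.330
G1 X192.032 Y130.668
G1 X200.497 Y116.006
G1 X217.427 Y116.006
G1 X225.892 Y130.668
M5
G0 X197.241 Y188.768
M3 S255
G1 X49.875 Y63.878 F2920
G1 X74.747 Y143.216
G1 X136.975 Y104.714
G1 X159.638 Y110.871
M5
G0 X160.314 Y101.659
M3 S255
G1 X148.760 Y62.292 F2920
G1 X183.930 Y43.336
G1 X53.295 Y26.138
G1 X103.483 Y106.936
G1 X61.101 Y164.677
G1 X160.314 Y101.659
M5
G0 X136.761 Y119.472
M3 S527
G1 X140.064 Y87.234 F1623
G1 X137.565 Y61.397
G1 X129.265 Y41.961
M5

viewBox `0 0 242.003 197.562` with mm width/height → 1 unit = 1 mm. Flip: y_m = 197.562 − y_svg.

**Shape 1** — `<circle>` circle, stroke `#ff0000` → engrave (S255, F2920). Machine vertices: (225.892,130.668) → (217.427,145.330) → (200.497,145.330) → (192.032,130.668) → (200.497,116.006) → (217.427,116.006) → (225.892,130.668). Closed: final G1 returns to the first vertex.

**Shape 2** — `<polyline>` open polyline, stroke `#ff0000` → engrave (S255, F2920). Machine vertices: (197.241,188.768) → (49.875,63.878) → (74.747,143.216) → (136.975,104.714) → (159.638,110.871). Open path.

**Shape 3** — `<polygon>` closed polygon, stroke `#ff0000` → engrave (S255, F2920). Machine vertices: (160.314,101.659) → (148.760,62.292) → (183.930,43.336) → (53.295,26.138) → (103.483,106.936) → (61.101,164.677) → (160.314,101.659). Closed: final G1 returns to the first vertex.

**Shape 4** — `<path>` quadratic bezier, stroke `#ff00ff` → score (S527, F1623). Control points (SVG): P0=(136.761,78.090), P1=(146.067,131.247), P2=(129.265,155.601); sampled at t=k/3. Machine vertices: (136.761,119.472) → (140.064,87.234) → (137.565,61.397) → (129.265,41.961). Open path.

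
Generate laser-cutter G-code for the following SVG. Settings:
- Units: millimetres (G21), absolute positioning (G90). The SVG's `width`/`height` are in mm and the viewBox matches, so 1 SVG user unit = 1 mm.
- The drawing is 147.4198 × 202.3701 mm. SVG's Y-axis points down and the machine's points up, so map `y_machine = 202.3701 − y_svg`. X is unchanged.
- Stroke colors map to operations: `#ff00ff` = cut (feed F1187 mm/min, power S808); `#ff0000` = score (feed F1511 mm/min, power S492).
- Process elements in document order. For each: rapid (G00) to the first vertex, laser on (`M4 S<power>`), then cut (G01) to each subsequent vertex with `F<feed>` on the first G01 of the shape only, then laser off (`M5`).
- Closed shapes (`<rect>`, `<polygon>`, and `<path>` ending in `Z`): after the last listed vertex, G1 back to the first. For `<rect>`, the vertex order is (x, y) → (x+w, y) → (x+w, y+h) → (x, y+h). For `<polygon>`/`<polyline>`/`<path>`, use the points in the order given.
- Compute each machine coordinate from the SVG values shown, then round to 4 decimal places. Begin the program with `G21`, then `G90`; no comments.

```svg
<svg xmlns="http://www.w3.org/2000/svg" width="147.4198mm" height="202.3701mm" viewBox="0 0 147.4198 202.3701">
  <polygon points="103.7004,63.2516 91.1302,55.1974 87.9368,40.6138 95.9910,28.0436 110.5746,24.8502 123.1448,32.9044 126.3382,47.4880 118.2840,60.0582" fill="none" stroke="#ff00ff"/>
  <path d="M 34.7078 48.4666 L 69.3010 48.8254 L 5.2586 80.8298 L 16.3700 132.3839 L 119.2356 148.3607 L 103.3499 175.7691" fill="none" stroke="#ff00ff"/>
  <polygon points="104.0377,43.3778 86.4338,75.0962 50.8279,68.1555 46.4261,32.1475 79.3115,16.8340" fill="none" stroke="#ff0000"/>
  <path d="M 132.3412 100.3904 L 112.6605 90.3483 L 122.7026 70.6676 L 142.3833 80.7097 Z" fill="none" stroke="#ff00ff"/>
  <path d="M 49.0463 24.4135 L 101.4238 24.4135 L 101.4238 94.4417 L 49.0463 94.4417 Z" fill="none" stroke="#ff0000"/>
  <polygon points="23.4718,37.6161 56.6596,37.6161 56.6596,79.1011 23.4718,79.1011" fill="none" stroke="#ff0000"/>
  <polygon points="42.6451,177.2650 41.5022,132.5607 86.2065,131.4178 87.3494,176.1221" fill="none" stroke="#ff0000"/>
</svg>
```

G21
G90
G00 X103.7004 Y139.1185
M4 S808
G01 X91.1302 Y147.1727 F1187
G01 X87.9368 Y161.7563
G01 X95.9910 Y174.3265
G01 X110.5746 Y177.5199
G01 X123.1448 Y169.4657
G01 X126.3382 Y154.8821
G01 X118.2840 Y142.3119
G01 X103.7004 Y139.1185
M5
G00 X34.7078 Y153.9035
M4 S808
G01 X69.3010 Y153.5447 F1187
G01 X5.2586 Y121.5403
G01 X16.3700 Y69.9862
G01 X119.2356 Y54.0094
G01 X103.3499 Y26.6010
M5
G00 X104.0377 Y158.9923
M4 S492
G01 X86.4338 Y127.2739 F1511
G01 X50.8279 Y134.2146
G01 X46.4261 Y170.2226
G01 X79.3115 Y185.5361
G01 X104.0377 Y158.9923
M5
G00 X132.3412 Y101.9797
M4 S808
G01 X112.6605 Y112.0218 F1187
G01 X122.7026 Y131.7025
G01 X142.3833 Y121.6604
G01 X132.3412 Y101.9797
M5
G00 X49.0463 Y177.9566
M4 S492
G01 X101.4238 Y177.9566 F1511
G01 X101.4238 Y107.9284
G01 X49.0463 Y107.9284
G01 X49.0463 Y177.9566
M5
G00 X23.4718 Y164.7540
M4 S492
G01 X56.6596 Y164.7540 F1511
G01 X56.6596 Y123.2690
G01 X23.4718 Y123.2690
G01 X23.4718 Y164.7540
M5
G00 X42.6451 Y25.1051
M4 S492
G01 X41.5022 Y69.8094 F1511
G01 X86.2065 Y70.9523
G01 X87.3494 Y26.2480
G01 X42.6451 Y25.1051
M5

1 u = 1 mm; y_m = 202.3701 − y.

[1] `<polygon>` regular polygon, #ff00ff→cut S808 F1187: (103.7004,139.1185) → (91.1302,147.1727) → (87.9368,161.7563) → (95.9910,174.3265) → (110.5746,177.5199) → (123.1448,169.4657) → (126.3382,154.8821) → (118.2840,142.3119) → (103.7004,139.1185) (closed)

[2] `<path>` open polyline, #ff00ff→cut S808 F1187: (34.7078,153.9035) → (69.3010,153.5447) → (5.2586,121.5403) → (16.3700,69.9862) → (119.2356,54.0094) → (103.3499,26.6010)

[3] `<polygon>` regular polygon, #ff0000→score S492 F1511: (104.0377,158.9923) → (86.4338,127.2739) → (50.8279,134.2146) → (46.4261,170.2226) → (79.3115,185.5361) → (104.0377,158.9923) (closed)

[4] `<path>` regular polygon, #ff00ff→cut S808 F1187: (132.3412,101.9797) → (112.6605,112.0218) → (122.7026,131.7025) → (142.3833,121.6604) → (132.3412,101.9797) (closed)

[5] `<path>` rectangle, #ff0000→score S492 F1511: (49.0463,177.9566) → (101.4238,177.9566) → (101.4238,107.9284) → (49.0463,107.9284) → (49.0463,177.9566) (closed)

[6] `<polygon>` rectangle, #ff0000→score S492 F1511: (23.4718,164.7540) → (56.6596,164.7540) → (56.6596,123.2690) → (23.4718,123.2690) → (23.4718,164.7540) (closed)

[7] `<polygon>` regular polygon, #ff0000→score S492 F1511: (42.6451,25.1051) → (41.5022,69.8094) → (86.2065,70.9523) → (87.3494,26.2480) → (42.6451,25.1051) (closed)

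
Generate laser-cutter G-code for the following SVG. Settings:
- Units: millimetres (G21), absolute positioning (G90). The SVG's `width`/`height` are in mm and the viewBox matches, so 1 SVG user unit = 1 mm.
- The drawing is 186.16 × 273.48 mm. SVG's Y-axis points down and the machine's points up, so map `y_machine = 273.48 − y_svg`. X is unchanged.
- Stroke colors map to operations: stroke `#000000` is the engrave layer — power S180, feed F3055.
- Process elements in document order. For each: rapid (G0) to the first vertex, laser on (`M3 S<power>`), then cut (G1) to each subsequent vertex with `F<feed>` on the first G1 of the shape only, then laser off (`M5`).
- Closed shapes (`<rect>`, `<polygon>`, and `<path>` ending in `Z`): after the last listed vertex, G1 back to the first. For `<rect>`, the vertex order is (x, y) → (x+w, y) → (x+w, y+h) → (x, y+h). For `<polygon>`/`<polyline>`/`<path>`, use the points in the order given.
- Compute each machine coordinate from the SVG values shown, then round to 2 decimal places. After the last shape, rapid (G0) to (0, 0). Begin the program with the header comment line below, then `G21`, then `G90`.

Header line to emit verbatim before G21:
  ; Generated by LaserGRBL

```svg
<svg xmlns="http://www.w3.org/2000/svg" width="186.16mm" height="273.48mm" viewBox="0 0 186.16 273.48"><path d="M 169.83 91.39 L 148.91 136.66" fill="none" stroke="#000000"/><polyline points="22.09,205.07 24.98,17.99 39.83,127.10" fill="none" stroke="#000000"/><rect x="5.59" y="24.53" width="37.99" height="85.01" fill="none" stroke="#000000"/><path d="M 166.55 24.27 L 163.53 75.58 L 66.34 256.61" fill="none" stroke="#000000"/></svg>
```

1 u = 1 mm; y_m = 273.48 − y.

[1] `<path>` line segment, #000000→engrave S180 F3055: (169.83,182.09) → (148.91,136.82)

[2] `<polyline>` open polyline, #000000→engrave S180 F3055: (22.09,68.41) → (24.98,255.49) → (39.83,146.38)

[3] `<rect>` rectangle, #000000→engrave S180 F3055: (5.59,248.95) → (43.58,248.95) → (43.58,163.94) → (5.59,163.94) → (5.59,248.95) (closed)

[4] `<path>` open polyline, #000000→engrave S180 F3055: (166.55,249.21) → (163.53,197.90) → (66.34,16.87)

; Generated by LaserGRBL
G21
G90
G0 X169.83 Y182.09
M3 S180
G1 X148.91 Y136.82 F3055
M5
G0 X22.09 Y68.41
M3 S180
G1 X24.98 Y255.49 F3055
G1 X39.83 Y146.38
M5
G0 X5.59 Y248.95
M3 S180
G1 X43.58 Y248.95 F3055
G1 X43.58 Y163.94
G1 X5.59 Y163.94
G1 X5.59 Y248.95
M5
G0 X166.55 Y249.21
M3 S180
G1 X163.53 Y197.90 F3055
G1 X66.34 Y16.87
M5
G0 X0.00 Y0.00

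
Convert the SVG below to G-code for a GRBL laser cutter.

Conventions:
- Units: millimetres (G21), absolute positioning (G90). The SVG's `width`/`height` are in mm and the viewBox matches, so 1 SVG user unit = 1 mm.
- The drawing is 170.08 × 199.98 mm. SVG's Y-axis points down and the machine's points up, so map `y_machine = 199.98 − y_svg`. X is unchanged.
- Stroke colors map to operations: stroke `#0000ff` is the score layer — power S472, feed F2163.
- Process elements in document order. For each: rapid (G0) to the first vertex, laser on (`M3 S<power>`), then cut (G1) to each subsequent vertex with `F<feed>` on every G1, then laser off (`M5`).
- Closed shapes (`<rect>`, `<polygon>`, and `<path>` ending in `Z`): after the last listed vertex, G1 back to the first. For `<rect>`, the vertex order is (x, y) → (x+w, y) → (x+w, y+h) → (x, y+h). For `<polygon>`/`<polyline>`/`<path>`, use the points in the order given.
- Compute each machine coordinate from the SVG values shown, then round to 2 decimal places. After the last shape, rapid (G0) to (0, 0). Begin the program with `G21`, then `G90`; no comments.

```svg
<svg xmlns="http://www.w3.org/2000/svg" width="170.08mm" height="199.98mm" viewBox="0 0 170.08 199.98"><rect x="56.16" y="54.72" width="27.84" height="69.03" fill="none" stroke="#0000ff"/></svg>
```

G21
G90
G0 X56.16 Y145.26
M3 S472
G1 X84.00 Y145.26 F2163
G1 X84.00 Y76.23 F2163
G1 X56.16 Y76.23 F2163
G1 X56.16 Y145.26 F2163
M5
G0 X0.00 Y0.00

Since the viewBox matches the mm dimensions, user units are millimetres directly. The only transform is the Y-flip y_m = 199.98 − y_svg.

Shape 1 is a rectangle drawn with `<rect>`. Its stroke #0000ff means score at S472, F2163. After flipping Y the toolpath is (56.16,145.26) → (84.00,145.26) → (84.00,76.23) → (56.16,76.23) → (56.16,145.26), returning to the start.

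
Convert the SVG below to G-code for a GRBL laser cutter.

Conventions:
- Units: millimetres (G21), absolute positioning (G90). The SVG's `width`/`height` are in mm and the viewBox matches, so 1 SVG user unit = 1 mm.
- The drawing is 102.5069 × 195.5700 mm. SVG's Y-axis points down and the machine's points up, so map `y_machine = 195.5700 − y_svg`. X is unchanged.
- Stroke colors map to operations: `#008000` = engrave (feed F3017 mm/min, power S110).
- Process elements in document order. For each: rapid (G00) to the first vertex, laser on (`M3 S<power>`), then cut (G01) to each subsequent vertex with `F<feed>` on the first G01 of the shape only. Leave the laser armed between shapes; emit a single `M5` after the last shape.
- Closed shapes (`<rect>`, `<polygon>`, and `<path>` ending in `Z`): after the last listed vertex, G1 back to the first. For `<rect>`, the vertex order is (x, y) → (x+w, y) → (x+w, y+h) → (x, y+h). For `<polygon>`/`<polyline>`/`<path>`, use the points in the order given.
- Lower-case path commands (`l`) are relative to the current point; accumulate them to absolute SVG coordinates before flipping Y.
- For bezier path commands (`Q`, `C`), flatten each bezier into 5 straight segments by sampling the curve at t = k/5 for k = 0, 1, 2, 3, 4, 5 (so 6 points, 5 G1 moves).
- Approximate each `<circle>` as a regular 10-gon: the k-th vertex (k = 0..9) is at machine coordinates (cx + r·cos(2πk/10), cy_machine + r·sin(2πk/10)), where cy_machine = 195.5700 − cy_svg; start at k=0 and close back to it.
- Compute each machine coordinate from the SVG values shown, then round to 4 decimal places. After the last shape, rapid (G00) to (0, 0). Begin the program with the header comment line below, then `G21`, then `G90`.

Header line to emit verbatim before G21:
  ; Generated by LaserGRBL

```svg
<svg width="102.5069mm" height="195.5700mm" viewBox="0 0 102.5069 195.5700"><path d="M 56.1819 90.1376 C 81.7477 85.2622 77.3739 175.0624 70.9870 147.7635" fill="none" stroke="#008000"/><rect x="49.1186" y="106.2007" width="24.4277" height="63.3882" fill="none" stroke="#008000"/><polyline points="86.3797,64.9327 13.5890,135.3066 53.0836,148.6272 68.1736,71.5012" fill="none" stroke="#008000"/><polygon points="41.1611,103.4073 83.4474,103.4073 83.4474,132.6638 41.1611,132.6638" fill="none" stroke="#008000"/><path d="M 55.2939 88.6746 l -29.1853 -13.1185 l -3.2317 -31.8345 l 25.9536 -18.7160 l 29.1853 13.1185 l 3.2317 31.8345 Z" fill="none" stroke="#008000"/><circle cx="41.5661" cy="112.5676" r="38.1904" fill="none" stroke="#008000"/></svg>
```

Since the viewBox matches the mm dimensions, user units are millimetres directly. The only transform is the Y-flip y_m = 195.5700 − y_svg.

Shape 1 is a cubic bezier drawn with `<path>`. Its stroke #008000 means engrave at S110, F3017. After flipping Y the toolpath is (56.1819,105.4324) → (68.1520,98.6908) → (74.2771,79.3922) → (75.8977,57.7018) → (74.3542,43.7849) → (70.9870,47.8065).

Shape 2 is a rectangle drawn with `<rect>`. Its stroke #008000 means engrave at S110, F3017. After flipping Y the toolpath is (49.1186,89.3693) → (73.5463,89.3693) → (73.5463,25.9811) → (49.1186,25.9811) → (49.1186,89.3693), returning to the start.

Shape 3 is a open polyline drawn with `<polyline>`. Its stroke #008000 means engrave at S110, F3017. After flipping Y the toolpath is (86.3797,130.6373) → (13.5890,60.2634) → (53.0836,46.9428) → (68.1736,124.0688).

Shape 4 is a rectangle drawn with `<polygon>`. Its stroke #008000 means engrave at S110, F3017. After flipping Y the toolpath is (41.1611,92.1627) → (83.4474,92.1627) → (83.4474,62.9062) → (41.1611,62.9062) → (41.1611,92.1627), returning to the start.

Shape 5 is a regular polygon drawn with `<path>`. Its stroke #008000 means engrave at S110, F3017. After flipping Y the toolpath is (55.2939,106.8954) → (26.1086,120.0139) → (22.8769,151.8484) → (48.8305,170.5644) → (78.0158,157.4459) → (81.2475,125.6114) → (55.2939,106.8954), returning to the start.

Shape 6 is a circle drawn with `<circle>`. Its stroke #008000 means engrave at S110, F3017. After flipping Y the toolpath is (79.7565,83.0024) → (72.4628,105.4502) → (53.3676,119.3236) → (29.7646,119.3236) → (10.6694,105.4502) → (3.3757,83.0024) → (10.6694,60.5546) → (29.7646,46.6812) → (53.3676,46.6812) → (72.4628,60.5546) → (79.7565,83.0024), returning to the start.

; Generated by LaserGRBL
G21
G90
G00 X56.1819 Y105.4324
M3 S110
G01 X68.1520 Y98.6908 F3017
G01 X74.2771 Y79.3922
G01 X75.8977 Y57.7018
G01 X74.3542 Y43.7849
G01 X70.9870 Y47.8065
G00 X49.1186 Y89.3693
M3 S110
G01 X73.5463 Y89.3693 F3017
G01 X73.5463 Y25.9811
G01 X49.1186 Y25.9811
G01 X49.1186 Y89.3693
G00 X86.3797 Y130.6373
M3 S110
G01 X13.5890 Y60.2634 F3017
G01 X53.0836 Y46.9428
G01 X68.1736 Y124.0688
G00 X41.1611 Y92.1627
M3 S110
G01 X83.4474 Y92.1627 F3017
G01 X83.4474 Y62.9062
G01 X41.1611 Y62.9062
G01 X41.1611 Y92.1627
G00 X55.2939 Y106.8954
M3 S110
G01 X26.1086 Y120.0139 F3017
G01 X22.8769 Y151.8484
G01 X48.8305 Y170.5644
G01 X78.0158 Y157.4459
G01 X81.2475 Y125.6114
G01 X55.2939 Y106.8954
G00 X79.7565 Y83.0024
M3 S110
G01 X72.4628 Y105.4502 F3017
G01 X53.3676 Y119.3236
G01 X29.7646 Y119.3236
G01 X10.6694 Y105.4502
G01 X3.3757 Y83.0024
G01 X10.6694 Y60.5546
G01 X29.7646 Y46.6812
G01 X53.3676 Y46.6812
G01 X72.4628 Y60.5546
G01 X79.7565 Y83.0024
M5
G00 X0.0000 Y0.0000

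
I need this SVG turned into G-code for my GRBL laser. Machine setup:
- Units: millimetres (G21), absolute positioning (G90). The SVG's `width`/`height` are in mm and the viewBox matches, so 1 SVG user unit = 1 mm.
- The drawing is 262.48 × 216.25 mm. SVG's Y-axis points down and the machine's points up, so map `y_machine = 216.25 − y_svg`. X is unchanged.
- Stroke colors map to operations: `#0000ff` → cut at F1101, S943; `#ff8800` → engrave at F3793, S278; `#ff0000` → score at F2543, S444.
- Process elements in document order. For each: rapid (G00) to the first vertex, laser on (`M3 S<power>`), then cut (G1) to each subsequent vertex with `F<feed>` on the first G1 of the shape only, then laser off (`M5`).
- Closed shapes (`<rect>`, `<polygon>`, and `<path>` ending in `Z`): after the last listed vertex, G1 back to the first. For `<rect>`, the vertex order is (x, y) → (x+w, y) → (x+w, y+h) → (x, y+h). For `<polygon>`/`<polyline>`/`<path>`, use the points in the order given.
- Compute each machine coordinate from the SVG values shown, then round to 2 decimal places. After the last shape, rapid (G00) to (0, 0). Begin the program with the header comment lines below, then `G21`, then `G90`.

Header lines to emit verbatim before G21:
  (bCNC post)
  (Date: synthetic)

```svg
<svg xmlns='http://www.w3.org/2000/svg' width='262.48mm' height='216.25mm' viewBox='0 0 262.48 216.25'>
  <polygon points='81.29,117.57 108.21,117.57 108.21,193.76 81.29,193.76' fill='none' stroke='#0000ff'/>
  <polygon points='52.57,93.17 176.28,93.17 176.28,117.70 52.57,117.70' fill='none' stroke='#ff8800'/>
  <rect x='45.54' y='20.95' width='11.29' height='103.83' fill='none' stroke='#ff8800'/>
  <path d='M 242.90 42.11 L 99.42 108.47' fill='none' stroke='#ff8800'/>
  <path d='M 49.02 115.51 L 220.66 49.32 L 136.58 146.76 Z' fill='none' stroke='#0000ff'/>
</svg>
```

1 u = 1 mm; y_m = 216.25 − y.

[1] `<polygon>` rectangle, #0000ff→cut S943 F1101: (81.29,98.68) → (108.21,98.68) → (108.21,22.49) → (81.29,22.49) → (81.29,98.68) (closed)

[2] `<polygon>` rectangle, #ff8800→engrave S278 F3793: (52.57,123.08) → (176.28,123.08) → (176.28,98.55) → (52.57,98.55) → (52.57,123.08) (closed)

[3] `<rect>` rectangle, #ff8800→engrave S278 F3793: (45.54,195.30) → (56.83,195.30) → (56.83,91.47) → (45.54,91.47) → (45.54,195.30) (closed)

[4] `<path>` line segment, #ff8800→engrave S278 F3793: (242.90,174.14) → (99.42,107.78)

[5] `<path>` closed polygon, #0000ff→cut S943 F1101: (49.02,100.74) → (220.66,166.93) → (136.58,69.49) → (49.02,100.74) (closed)

(bCNC post)
(Date: synthetic)
G21
G90
G00 X81.29 Y98.68
M3 S943
G1 X108.21 Y98.68 F1101
G1 X108.21 Y22.49
G1 X81.29 Y22.49
G1 X81.29 Y98.68
M5
G00 X52.57 Y123.08
M3 S278
G1 X176.28 Y123.08 F3793
G1 X176.28 Y98.55
G1 X52.57 Y98.55
G1 X52.57 Y123.08
M5
G00 X45.54 Y195.30
M3 S278
G1 X56.83 Y195.30 F3793
G1 X56.83 Y91.47
G1 X45.54 Y91.47
G1 X45.54 Y195.30
M5
G00 X242.90 Y174.14
M3 S278
G1 X99.42 Y107.78 F3793
M5
G00 X49.02 Y100.74
M3 S943
G1 X220.66 Y166.93 F1101
G1 X136.58 Y69.49
G1 X49.02 Y100.74
M5
G00 X0.00 Y0.00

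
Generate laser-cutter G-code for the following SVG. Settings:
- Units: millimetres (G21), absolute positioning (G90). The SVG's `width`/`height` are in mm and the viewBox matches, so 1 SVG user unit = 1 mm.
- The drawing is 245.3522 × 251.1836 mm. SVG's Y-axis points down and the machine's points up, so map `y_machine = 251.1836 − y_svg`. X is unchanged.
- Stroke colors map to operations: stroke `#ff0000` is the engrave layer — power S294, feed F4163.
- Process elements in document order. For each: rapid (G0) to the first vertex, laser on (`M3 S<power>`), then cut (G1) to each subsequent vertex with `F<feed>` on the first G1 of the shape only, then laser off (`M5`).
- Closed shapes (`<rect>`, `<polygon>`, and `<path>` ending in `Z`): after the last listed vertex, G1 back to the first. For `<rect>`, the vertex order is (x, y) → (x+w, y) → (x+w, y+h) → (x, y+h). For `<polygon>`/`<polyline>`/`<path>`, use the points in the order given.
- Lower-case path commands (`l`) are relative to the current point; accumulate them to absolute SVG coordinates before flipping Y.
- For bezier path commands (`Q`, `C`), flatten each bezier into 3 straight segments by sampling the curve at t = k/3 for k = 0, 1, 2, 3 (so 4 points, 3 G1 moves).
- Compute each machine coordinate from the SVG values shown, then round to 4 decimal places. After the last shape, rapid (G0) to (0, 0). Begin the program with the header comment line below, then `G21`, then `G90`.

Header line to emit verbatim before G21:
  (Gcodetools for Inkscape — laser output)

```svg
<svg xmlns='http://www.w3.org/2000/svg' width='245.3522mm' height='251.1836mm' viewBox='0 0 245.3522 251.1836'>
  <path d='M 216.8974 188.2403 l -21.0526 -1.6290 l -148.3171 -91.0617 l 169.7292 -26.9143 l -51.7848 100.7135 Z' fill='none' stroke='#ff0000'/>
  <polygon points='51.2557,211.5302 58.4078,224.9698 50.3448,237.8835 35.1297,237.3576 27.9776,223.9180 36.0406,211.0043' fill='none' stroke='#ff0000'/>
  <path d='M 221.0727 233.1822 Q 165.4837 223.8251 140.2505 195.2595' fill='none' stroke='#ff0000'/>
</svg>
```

Since the viewBox matches the mm dimensions, user units are millimetres directly. The only transform is the Y-flip y_m = 251.1836 − y_svg.

Shape 1 is a closed polygon drawn with `<path>`. Its stroke #ff0000 means engrave at S294, F4163. After flipping Y the toolpath is (216.8974,62.9433) → (195.8448,64.5723) → (47.5277,155.6340) → (217.2569,182.5483) → (165.4721,81.8348) → (216.8974,62.9433), returning to the start.

Shape 2 is a regular polygon drawn with `<polygon>`. Its stroke #ff0000 means engrave at S294, F4163. After flipping Y the toolpath is (51.2557,39.6534) → (58.4078,26.2138) → (50.3448,13.3001) → (35.1297,13.8260) → (27.9776,27.2656) → (36.0406,40.1793) → (51.2557,39.6534), returning to the start.

Shape 3 is a quadratic bezier drawn with `<path>`. Its stroke #ff0000 means engrave at S294, F4163. After flipping Y the toolpath is (221.0727,18.0014) → (187.3862,26.3737) → (160.4455,39.0146) → (140.2505,55.9241).

(Gcodetools for Inkscape — laser output)
G21
G90
G0 X216.8974 Y62.9433
M3 S294
G1 X195.8448 Y64.5723 F4163
G1 X47.5277 Y155.6340
G1 X217.2569 Y182.5483
G1 X165.4721 Y81.8348
G1 X216.8974 Y62.9433
M5
G0 X51.2557 Y39.6534
M3 S294
G1 X58.4078 Y26.2138 F4163
G1 X50.3448 Y13.3001
G1 X35.1297 Y13.8260
G1 X27.9776 Y27.2656
G1 X36.0406 Y40.1793
G1 X51.2557 Y39.6534
M5
G0 X221.0727 Y18.0014
M3 S294
G1 X187.3862 Y26.3737 F4163
G1 X160.4455 Y39.0146
G1 X140.2505 Y55.9241
M5
G0 X0.0000 Y0.0000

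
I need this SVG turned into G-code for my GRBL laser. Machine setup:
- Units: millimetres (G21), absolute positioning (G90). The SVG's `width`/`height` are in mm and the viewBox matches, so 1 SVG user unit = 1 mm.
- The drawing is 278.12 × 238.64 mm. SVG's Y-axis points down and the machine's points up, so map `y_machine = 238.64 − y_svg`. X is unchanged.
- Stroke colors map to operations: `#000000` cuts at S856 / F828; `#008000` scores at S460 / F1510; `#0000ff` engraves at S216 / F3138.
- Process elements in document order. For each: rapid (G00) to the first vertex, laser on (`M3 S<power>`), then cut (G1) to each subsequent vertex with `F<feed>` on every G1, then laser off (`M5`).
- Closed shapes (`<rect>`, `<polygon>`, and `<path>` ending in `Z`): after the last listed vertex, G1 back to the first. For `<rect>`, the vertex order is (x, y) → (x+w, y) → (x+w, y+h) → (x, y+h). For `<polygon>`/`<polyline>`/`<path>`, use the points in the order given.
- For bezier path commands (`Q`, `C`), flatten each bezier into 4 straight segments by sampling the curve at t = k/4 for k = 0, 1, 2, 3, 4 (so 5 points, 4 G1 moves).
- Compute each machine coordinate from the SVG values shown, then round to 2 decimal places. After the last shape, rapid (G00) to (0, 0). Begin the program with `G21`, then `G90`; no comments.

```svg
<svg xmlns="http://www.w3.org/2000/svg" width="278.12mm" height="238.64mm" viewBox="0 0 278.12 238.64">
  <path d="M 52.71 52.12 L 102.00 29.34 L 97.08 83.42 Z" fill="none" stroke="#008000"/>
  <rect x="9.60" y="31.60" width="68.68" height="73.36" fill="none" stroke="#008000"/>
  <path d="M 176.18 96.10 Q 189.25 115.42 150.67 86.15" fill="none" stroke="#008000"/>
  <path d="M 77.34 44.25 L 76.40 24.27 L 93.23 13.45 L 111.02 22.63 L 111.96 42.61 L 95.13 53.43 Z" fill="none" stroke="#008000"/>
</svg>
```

viewBox `0 0 278.12 238.64` with mm width/height → 1 unit = 1 mm. Flip: y_m = 238.64 − y_svg.

**Shape 1** — `<path>` regular polygon, stroke `#008000` → score (S460, F1510). Machine vertices: (52.71,186.52) → (102.00,209.30) → (97.08,155.22) → (52.71,186.52). Closed: final G1 returns to the first vertex.

**Shape 2** — `<rect>` rectangle, stroke `#008000` → score (S460, F1510). Machine vertices: (9.60,207.04) → (78.28,207.04) → (78.28,133.68) → (9.60,133.68) → (9.60,207.04). Closed: final G1 returns to the first vertex.

**Shape 3** — `<path>` quadratic bezier, stroke `#008000` → score (S460, F1510). Control points (SVG): P0=(176.18,96.10), P1=(189.25,115.42), P2=(150.67,86.15); sampled at t=k/4. Machine vertices: (176.18,142.54) → (179.49,135.92) → (176.34,135.37) → (166.73,140.89) → (150.67,152.49). Open path.

**Shape 4** — `<path>` regular polygon, stroke `#008000` → score (S460, F1510). Machine vertices: (77.34,194.39) → (76.40,214.37) → (93.23,225.19) → (111.02,216.01) → (111.96,196.03) → (95.13,185.21) → (77.34,194.39). Closed: final G1 returns to the first vertex.

G21
G90
G00 X52.71 Y186.52
M3 S460
G1 X102.00 Y209.30 F1510
G1 X97.08 Y155.22 F1510
G1 X52.71 Y186.52 F1510
M5
G00 X9.60 Y207.04
M3 S460
G1 X78.28 Y207.04 F1510
G1 X78.28 Y133.68 F1510
G1 X9.60 Y133.68 F1510
G1 X9.60 Y207.04 F1510
M5
G00 X176.18 Y142.54
M3 S460
G1 X179.49 Y135.92 F1510
G1 X176.34 Y135.37 F1510
G1 X166.73 Y140.89 F1510
G1 X150.67 Y152.49 F1510
M5
G00 X77.34 Y194.39
M3 S460
G1 X76.40 Y214.37 F1510
G1 X93.23 Y225.19 F1510
G1 X111.02 Y216.01 F1510
G1 X111.96 Y196.03 F1510
G1 X95.13 Y185.21 F1510
G1 X77.34 Y194.39 F1510
M5
G00 X0.00 Y0.00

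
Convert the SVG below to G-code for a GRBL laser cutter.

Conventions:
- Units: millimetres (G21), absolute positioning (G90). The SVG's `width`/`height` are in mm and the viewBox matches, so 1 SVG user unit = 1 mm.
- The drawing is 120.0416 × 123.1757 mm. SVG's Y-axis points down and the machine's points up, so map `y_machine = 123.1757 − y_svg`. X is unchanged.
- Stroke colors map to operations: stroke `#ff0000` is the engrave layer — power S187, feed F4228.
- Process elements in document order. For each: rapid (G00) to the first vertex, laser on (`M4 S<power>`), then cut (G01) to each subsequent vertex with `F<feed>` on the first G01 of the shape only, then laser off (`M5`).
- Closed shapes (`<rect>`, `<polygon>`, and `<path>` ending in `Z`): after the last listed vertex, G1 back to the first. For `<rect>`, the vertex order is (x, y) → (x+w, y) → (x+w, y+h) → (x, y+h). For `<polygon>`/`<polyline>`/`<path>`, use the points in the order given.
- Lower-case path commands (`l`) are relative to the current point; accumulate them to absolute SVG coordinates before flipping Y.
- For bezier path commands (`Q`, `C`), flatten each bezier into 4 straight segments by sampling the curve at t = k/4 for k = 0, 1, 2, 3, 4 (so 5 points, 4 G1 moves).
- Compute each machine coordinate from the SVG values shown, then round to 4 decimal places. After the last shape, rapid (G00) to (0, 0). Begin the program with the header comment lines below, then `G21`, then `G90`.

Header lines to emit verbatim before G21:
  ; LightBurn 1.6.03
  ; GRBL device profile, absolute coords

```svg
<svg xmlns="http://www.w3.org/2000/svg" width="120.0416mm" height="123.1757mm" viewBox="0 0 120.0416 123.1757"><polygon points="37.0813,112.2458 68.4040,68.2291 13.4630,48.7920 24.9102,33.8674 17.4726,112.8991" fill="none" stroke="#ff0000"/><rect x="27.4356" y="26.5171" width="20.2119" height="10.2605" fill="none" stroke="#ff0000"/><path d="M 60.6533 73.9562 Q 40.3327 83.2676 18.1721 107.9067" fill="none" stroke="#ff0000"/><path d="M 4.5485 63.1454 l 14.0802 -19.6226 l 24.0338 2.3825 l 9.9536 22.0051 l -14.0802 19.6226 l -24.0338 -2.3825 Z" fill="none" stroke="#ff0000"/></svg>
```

1 u = 1 mm; y_m = 123.1757 − y.

[1] `<polygon>` closed polygon, #ff0000→engrave S187 F4228: (37.0813,10.9299) → (68.4040,54.9466) → (13.4630,74.3837) → (24.9102,89.3083) → (17.4726,10.2766) → (37.0813,10.9299) (closed)

[2] `<rect>` rectangle, #ff0000→engrave S187 F4228: (27.4356,96.6586) → (47.6475,96.6586) → (47.6475,86.3981) → (27.4356,86.3981) → (27.4356,96.6586) (closed)

[3] `<path>` quadratic bezier, #ff0000→engrave S187 F4228: (60.6533,49.2195) → (50.3780,43.6058) → (39.8727,36.0762) → (29.1374,26.6306) → (18.1721,15.2690)

[4] `<path>` regular polygon, #ff0000→engrave S187 F4228: (4.5485,60.0303) → (18.6287,79.6529) → (42.6625,77.2704) → (52.6161,55.2653) → (38.5359,35.6427) → (14.5021,38.0252) → (4.5485,60.0303) (closed)

; LightBurn 1.6.03
; GRBL device profile, absolute coords
G21
G90
G00 X37.0813 Y10.9299
M4 S187
G01 X68.4040 Y54.9466 F4228
G01 X13.4630 Y74.3837
G01 X24.9102 Y89.3083
G01 X17.4726 Y10.2766
G01 X37.0813 Y10.9299
M5
G00 X27.4356 Y96.6586
M4 S187
G01 X47.6475 Y96.6586 F4228
G01 X47.6475 Y86.3981
G01 X27.4356 Y86.3981
G01 X27.4356 Y96.6586
M5
G00 X60.6533 Y49.2195
M4 S187
G01 X50.3780 Y43.6058 F4228
G01 X39.8727 Y36.0762
G01 X29.1374 Y26.6306
G01 X18.1721 Y15.2690
M5
G00 X4.5485 Y60.0303
M4 S187
G01 X18.6287 Y79.6529 F4228
G01 X42.6625 Y77.2704
G01 X52.6161 Y55.2653
G01 X38.5359 Y35.6427
G01 X14.5021 Y38.0252
G01 X4.5485 Y60.0303
M5
G00 X0.0000 Y0.0000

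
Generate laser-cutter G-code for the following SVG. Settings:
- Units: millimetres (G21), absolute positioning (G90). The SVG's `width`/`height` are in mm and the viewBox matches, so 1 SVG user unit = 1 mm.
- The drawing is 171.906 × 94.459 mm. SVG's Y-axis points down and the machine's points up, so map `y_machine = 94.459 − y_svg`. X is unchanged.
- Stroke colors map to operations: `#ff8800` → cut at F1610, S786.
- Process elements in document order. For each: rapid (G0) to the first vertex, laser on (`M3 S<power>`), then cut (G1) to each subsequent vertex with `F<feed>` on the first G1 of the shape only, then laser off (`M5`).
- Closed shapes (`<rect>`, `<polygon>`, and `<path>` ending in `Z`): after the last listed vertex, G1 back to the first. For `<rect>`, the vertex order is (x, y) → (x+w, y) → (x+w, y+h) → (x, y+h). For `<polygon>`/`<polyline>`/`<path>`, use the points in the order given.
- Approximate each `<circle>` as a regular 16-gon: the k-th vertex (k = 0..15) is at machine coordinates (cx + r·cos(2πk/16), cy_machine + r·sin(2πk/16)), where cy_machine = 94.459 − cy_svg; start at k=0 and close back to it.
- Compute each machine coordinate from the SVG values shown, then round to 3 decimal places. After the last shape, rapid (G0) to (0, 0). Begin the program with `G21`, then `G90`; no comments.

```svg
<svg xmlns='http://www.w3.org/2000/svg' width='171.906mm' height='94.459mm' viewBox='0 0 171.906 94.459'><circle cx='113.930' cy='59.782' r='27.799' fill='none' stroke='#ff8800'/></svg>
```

G21
G90
G0 X141.729 Y34.677
M3 S786
G1 X139.613 Y45.315 F1610
G1 X133.587 Y54.334
G1 X124.568 Y60.360
G1 X113.930 Y62.476
G1 X103.292 Y60.360
G1 X94.273 Y54.334
G1 X88.247 Y45.315
G1 X86.131 Y34.677
G1 X88.247 Y24.039
G1 X94.273 Y15.020
G1 X103.292 Y8.994
G1 X113.930 Y6.878
G1 X124.568 Y8.994
G1 X133.587 Y15.020
G1 X139.613 Y24.039
G1 X141.729 Y34.677
M5
G0 X0.000 Y0.000

Since the viewBox matches the mm dimensions, user units are millimetres directly. The only transform is the Y-flip y_m = 94.459 − y_svg.

Shape 1 is a circle drawn with `<circle>`. Its stroke #ff8800 means cut at S786, F1610. After flipping Y the toolpath is (141.729,34.677) → (139.613,45.315) → (133.587,54.334) → (124.568,60.360) → (113.930,62.476) → (103.292,60.360) → (94.273,54.334) → (88.247,45.315) → (86.131,34.677) → (88.247,24.039) → (94.273,15.020) → (103.292,8.994) → (113.930,6.878) → (124.568,8.994) → (133.587,15.020) → (139.613,24.039) → (141.729,34.677), returning to the start.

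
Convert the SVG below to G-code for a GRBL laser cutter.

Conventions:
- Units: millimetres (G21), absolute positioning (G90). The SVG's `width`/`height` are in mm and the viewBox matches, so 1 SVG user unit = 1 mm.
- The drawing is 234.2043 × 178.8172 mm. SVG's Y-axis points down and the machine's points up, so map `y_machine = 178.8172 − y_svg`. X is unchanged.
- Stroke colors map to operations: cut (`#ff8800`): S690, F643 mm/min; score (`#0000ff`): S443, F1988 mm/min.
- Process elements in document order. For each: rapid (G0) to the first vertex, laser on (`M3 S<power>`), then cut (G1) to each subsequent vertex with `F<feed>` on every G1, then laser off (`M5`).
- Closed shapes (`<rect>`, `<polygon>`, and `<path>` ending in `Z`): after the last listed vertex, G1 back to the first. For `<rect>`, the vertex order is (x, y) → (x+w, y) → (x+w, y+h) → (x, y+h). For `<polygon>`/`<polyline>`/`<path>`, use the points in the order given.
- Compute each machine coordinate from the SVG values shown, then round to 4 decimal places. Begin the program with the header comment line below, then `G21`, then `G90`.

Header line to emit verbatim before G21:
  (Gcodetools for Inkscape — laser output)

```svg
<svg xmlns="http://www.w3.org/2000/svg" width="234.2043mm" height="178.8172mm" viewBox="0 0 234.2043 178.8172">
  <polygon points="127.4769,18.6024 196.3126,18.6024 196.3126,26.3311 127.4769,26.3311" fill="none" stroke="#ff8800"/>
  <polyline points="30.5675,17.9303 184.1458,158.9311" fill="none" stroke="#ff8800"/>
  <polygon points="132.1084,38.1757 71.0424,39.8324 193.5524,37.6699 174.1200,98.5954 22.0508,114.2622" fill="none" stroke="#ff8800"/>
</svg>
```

1 u = 1 mm; y_m = 178.8172 − y.

[1] `<polygon>` rectangle, #ff8800→cut S690 F643: (127.4769,160.2148) → (196.3126,160.2148) → (196.3126,152.4861) → (127.4769,152.4861) → (127.4769,160.2148) (closed)

[2] `<polyline>` line segment, #ff8800→cut S690 F643: (30.5675,160.8869) → (184.1458,19.8861)

[3] `<polygon>` closed polygon, #ff8800→cut S690 F643: (132.1084,140.6415) → (71.0424,138.9848) → (193.5524,141.1473) → (174.1200,80.2218) → (22.0508,64.5550) → (132.1084,140.6415) (closed)

(Gcodetools for Inkscape — laser output)
G21
G90
G0 X127.4769 Y160.2148
M3 S690
G1 X196.3126 Y160.2148 F643
G1 X196.3126 Y152.4861 F643
G1 X127.4769 Y152.4861 F643
G1 X127.4769 Y160.2148 F643
M5
G0 X30.5675 Y160.8869
M3 S690
G1 X184.1458 Y19.8861 F643
M5
G0 X132.1084 Y140.6415
M3 S690
G1 X71.0424 Y138.9848 F643
G1 X193.5524 Y141.1473 F643
G1 X174.1200 Y80.2218 F643
G1 X22.0508 Y64.5550 F643
G1 X132.1084 Y140.6415 F643
M5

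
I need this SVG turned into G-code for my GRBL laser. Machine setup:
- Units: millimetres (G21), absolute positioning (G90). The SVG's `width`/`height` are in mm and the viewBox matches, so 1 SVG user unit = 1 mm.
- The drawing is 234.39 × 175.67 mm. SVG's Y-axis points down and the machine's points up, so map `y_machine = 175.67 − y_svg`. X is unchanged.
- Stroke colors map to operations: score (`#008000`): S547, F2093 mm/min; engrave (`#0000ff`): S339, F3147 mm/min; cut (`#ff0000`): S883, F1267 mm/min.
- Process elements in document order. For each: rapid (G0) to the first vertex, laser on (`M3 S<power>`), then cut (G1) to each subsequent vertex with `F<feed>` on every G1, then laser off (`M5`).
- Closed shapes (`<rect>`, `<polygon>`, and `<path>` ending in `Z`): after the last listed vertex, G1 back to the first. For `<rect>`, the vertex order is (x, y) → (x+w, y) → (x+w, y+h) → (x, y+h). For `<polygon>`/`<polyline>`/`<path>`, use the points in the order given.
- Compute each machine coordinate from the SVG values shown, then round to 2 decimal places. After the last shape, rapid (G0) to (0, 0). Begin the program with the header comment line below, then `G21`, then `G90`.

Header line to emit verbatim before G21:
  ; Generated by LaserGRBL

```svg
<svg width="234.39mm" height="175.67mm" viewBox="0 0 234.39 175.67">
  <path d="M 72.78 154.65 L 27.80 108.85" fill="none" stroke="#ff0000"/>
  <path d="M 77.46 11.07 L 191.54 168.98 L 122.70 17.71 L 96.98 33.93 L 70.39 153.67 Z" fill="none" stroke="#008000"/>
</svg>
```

; Generated by LaserGRBL
G21
G90
G0 X72.78 Y21.02
M3 S883
G1 X27.80 Y66.82 F1267
M5
G0 X77.46 Y164.60
M3 S547
G1 X191.54 Y6.69 F2093
G1 X122.70 Y157.96 F2093
G1 X96.98 Y141.74 F2093
G1 X70.39 Y22.00 F2093
G1 X77.46 Y164.60 F2093
M5
G0 X0.00 Y0.00

1 u = 1 mm; y_m = 175.67 − y.

[1] `<path>` line segment, #ff0000→cut S883 F1267: (72.78,21.02) → (27.80,66.82)

[2] `<path>` closed polygon, #008000→score S547 F2093: (77.46,164.60) → (191.54,6.69) → (122.70,157.96) → (96.98,141.74) → (70.39,22.00) → (77.46,164.60) (closed)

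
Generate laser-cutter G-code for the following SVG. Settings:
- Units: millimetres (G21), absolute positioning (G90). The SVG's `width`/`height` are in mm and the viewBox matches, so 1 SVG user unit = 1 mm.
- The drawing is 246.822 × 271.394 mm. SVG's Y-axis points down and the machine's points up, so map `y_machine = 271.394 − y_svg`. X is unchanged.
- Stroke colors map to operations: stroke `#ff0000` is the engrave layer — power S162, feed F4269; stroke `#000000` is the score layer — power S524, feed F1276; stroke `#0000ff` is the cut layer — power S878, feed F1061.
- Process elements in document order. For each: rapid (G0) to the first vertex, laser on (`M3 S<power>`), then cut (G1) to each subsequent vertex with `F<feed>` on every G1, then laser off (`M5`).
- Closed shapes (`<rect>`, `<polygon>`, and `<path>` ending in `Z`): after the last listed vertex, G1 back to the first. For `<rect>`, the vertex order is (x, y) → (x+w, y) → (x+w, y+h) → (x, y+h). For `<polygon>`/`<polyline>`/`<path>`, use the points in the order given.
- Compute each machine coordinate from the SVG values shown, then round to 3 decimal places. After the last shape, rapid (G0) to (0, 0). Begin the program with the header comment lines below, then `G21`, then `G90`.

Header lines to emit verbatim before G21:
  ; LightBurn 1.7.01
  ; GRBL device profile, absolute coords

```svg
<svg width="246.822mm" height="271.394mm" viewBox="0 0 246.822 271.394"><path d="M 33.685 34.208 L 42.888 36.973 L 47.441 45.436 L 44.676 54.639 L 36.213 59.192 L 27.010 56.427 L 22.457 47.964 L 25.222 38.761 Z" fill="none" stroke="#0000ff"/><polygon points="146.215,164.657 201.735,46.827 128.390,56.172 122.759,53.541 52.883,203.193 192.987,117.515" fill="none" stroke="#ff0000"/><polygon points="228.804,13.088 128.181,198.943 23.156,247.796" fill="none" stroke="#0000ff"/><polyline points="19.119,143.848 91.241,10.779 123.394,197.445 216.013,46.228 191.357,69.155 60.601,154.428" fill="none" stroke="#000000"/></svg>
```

1 u = 1 mm; y_m = 271.394 − y.

[1] `<path>` regular polygon, #0000ff→cut S878 F1061: (33.685,237.186) → (42.888,234.421) → (47.441,225.958) → (44.676,216.755) → (36.213,212.202) → (27.010,214.967) → (22.457,223.430) → (25.222,232.633) → (33.685,237.186) (closed)

[2] `<polygon>` closed polygon, #ff0000→engrave S162 F4269: (146.215,106.737) → (201.735,224.567) → (128.390,215.222) → (122.759,217.853) → (52.883,68.201) → (192.987,153.879) → (146.215,106.737) (closed)

[3] `<polygon>` closed polygon, #0000ff→cut S878 F1061: (228.804,258.306) → (128.181,72.451) → (23.156,23.598) → (228.804,258.306) (closed)

[4] `<polyline>` open polyline, #000000→score S524 F1276: (19.119,127.546) → (91.241,260.615) → (123.394,73.949) → (216.013,225.166) → (191.357,202.239) → (60.601,116.966)

; LightBurn 1.7.01
; GRBL device profile, absolute coords
G21
G90
G0 X33.685 Y237.186
M3 S878
G1 X42.888 Y234.421 F1061
G1 X47.441 Y225.958 F1061
G1 X44.676 Y216.755 F1061
G1 X36.213 Y212.202 F1061
G1 X27.010 Y214.967 F1061
G1 X22.457 Y223.430 F1061
G1 X25.222 Y232.633 F1061
G1 X33.685 Y237.186 F1061
M5
G0 X146.215 Y106.737
M3 S162
G1 X201.735 Y224.567 F4269
G1 X128.390 Y215.222 F4269
G1 X122.759 Y217.853 F4269
G1 X52.883 Y68.201 F4269
G1 X192.987 Y153.879 F4269
G1 X146.215 Y106.737 F4269
M5
G0 X228.804 Y258.306
M3 S878
G1 X128.181 Y72.451 F1061
G1 X23.156 Y23.598 F1061
G1 X228.804 Y258.306 F1061
M5
G0 X19.119 Y127.546
M3 S524
G1 X91.241 Y260.615 F1276
G1 X123.394 Y73.949 F1276
G1 X216.013 Y225.166 F1276
G1 X191.357 Y202.239 F1276
G1 X60.601 Y116.966 F1276
M5
G0 X0.000 Y0.000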